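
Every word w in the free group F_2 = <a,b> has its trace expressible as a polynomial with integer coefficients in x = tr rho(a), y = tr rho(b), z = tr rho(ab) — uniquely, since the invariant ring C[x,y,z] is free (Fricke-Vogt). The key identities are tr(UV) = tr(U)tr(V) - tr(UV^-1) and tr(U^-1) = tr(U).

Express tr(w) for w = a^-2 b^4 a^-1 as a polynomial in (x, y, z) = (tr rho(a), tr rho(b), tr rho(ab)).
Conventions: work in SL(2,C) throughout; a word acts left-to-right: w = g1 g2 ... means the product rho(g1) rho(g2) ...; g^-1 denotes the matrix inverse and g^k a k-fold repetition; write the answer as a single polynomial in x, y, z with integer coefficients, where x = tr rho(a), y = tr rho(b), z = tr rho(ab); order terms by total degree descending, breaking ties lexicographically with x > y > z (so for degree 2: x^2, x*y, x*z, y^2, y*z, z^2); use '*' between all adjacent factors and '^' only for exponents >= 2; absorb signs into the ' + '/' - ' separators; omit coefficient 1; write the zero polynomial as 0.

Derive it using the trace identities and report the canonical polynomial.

trace(b^2) = trace(b)*trace(b) - trace(1)   [square of b] = y^2 - 2
trace(b^3) = trace(b)*trace(b^2) - trace(b)   [square of b] = y^3 - 3*y
trace(b^4) = trace(b)*trace(b^3) - trace(b^2)   [square of b] = y^4 - 4*y^2 + 2
trace(a b^2) = trace(b)*trace(a b) - trace(a)   [square of b] = y*z - x
trace(b^2 a b) = trace(b)*trace(a b^2) - trace(a b)   [square of b] = y^2*z - x*y - z
trace(b^4 a) = trace(b)*trace(b^2 a b) - trace(b^2 a)   [square of b] = y^3*z - x*y^2 - 2*y*z + x
trace(a^-1 b^4) = trace(b^4)*trace(a) - trace(b^4 a)   [inverse elimination on a] = x*y^4 - y^3*z - 3*x*y^2 + 2*y*z + x
trace(a^-1 b^4 a^-1) = trace(a^-1 b^4)*trace(a) - trace(a^-1 b^4 a)   [inverse elimination on a] = x^2*y^4 - x*y^3*z - 3*x^2*y^2 - y^4 + 2*x*y*z + x^2 + 4*y^2 - 2
trace(a^-2 b^4 a^-1) = trace(a^-1 b^4 a^-1)*trace(a) - trace(a^-1 b^4)   [inverse elimination on a] = x^3*y^4 - x^2*y^3*z - 3*x^3*y^2 - 2*x*y^4 + 2*x^2*y*z + y^3*z + x^3 + 7*x*y^2 - 2*y*z - 3*x

x^3*y^4 - x^2*y^3*z - 3*x^3*y^2 - 2*x*y^4 + 2*x^2*y*z + y^3*z + x^3 + 7*x*y^2 - 2*y*z - 3*x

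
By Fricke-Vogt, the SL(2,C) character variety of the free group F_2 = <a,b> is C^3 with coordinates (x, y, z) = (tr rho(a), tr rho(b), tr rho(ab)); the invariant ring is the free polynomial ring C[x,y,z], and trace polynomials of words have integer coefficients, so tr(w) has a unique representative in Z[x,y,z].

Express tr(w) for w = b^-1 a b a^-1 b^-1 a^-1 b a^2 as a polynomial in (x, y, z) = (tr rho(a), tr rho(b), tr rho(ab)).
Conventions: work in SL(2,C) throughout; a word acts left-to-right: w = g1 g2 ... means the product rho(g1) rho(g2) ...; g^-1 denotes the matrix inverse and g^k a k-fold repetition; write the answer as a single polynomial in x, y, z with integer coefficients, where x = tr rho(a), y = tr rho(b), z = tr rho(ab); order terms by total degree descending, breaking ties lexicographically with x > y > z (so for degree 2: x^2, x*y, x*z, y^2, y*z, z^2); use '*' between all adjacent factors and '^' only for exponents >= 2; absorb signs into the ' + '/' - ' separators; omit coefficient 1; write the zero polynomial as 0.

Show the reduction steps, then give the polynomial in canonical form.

tr(b^2 a) = tr(b) tr(a b) - tr(a) = y*z - x
tr(b^2) = tr(b) tr(b) - tr(1) = y^2 - 2
tr(a b^2 a) = tr(a) tr(b^2 a) - tr(b^2) = x*y*z - x^2 - y^2 + 2
tr(a b^2 a^2) = tr(a) tr(a b^2 a) - tr(a b^2) = x^2*y*z - x^3 - x*y^2 - y*z + 3*x
tr(b a b a) = tr(a b) tr(a b) - tr(1)   [split at repeated a] = z^2 - 2
apply: tr(a^2 b a b) = tr(a) tr(b a b a) - tr(b a b) = x*z^2 - y*z - x
use: tr(a b a) = tr(a) tr(b a) - tr(b) = x*z - y
tr(a^2 b a) = tr(a) tr(a b a) - tr(a b) = x^2*z - x*y - z
tr(a b^2 a^2 b) = tr(b) tr(a^2 b a b) - tr(a^2 b a) = x*y*z^2 - x^2*z - y^2*z + z
apply: tr(b a^2 b^-1 a b) = tr(a b^2 a^2) tr(b) - tr(a b^2 a^2 b) = x^2*y^2*z - x^3*y - x*y^3 - x*y*z^2 + x^2*z + 3*x*y - z
tr(a b a b a^2) = tr(a) tr(a b a b a) - tr(a b a b) = x^2*z^2 - x*y*z - x^2 - z^2 + 2
tr(b a b a b a) = tr(b a b a) tr(b a) - tr(a b)   [split at repeated b] = z^3 - 3*z
tr(b a b a b) = tr(b) tr(a b a b) - tr(a b a) = y*z^2 - x*z - y
tr(a b a b a^2 b) = tr(a) tr(b a b a b a) - tr(b a b a b) = x*z^3 - y*z^2 - 2*x*z + y
use: tr(b a^2 b^-1 a b a) = tr(a b a b a^2) tr(b) - tr(a b a b a^2 b) = x^2*y*z^2 - x*y^2*z - x*z^3 - x^2*y + 2*x*z + y
apply: tr(a^-1 b a^2 b^-1 a b) = tr(b a^2 b^-1 a b) tr(a) - tr(b a^2 b^-1 a b a) = x^3*y^2*z - x^4*y - x^2*y^3 - 2*x^2*y*z^2 + x^3*z + x*y^2*z + x*z^3 + 4*x^2*y - 3*x*z - y
apply: tr(a^-1 b a^2 b^-1 a b a^-1) = tr(a^-1 b a^2 b^-1 a b) tr(a) - tr(a^-1 b a^2 b^-1 a b a) = x^4*y^2*z - x^5*y - x^3*y^3 - 2*x^3*y*z^2 + x^4*z + x^2*z^3 + 5*x^3*y + x*y^3 + x*y*z^2 - 4*x^2*z - 4*x*y + z
apply: tr(a b^3 a^2) = tr(b) tr(a^3 b^2) - tr(a^3 b) = x^2*y^2*z - x^3*y - x*y^3 - x^2*z - y^2*z + 4*x*y + z
use: tr(a b^3 a^2 b) = tr(b) tr(b a^2 b a b) - tr(b a^2 b a) = x*y^2*z^2 - x^2*y*z - y^3*z - x*z^2 + 2*y*z + x
apply: tr(b^2 a^2 b^-1 a b) = tr(a b^3 a^2) tr(b) - tr(a b^3 a^2 b) = x^2*y^3*z - x^3*y^2 - x*y^4 - x*y^2*z^2 + 4*x*y^2 + x*z^2 - y*z - x
tr(a b a b^2 a^2) = tr(a) tr(b a b^2 a^2) - tr(b a b^2 a) = x^2*y*z^2 - x^3*z - x*y^2*z - y*z^2 + 2*x*z + y
tr(b a b a b^2 a) = tr(b) tr(a b a b a b) - tr(a b a b a) = y*z^3 - x*z^2 - 2*y*z + x
tr(b a b a b^2) = tr(b) tr(b a b a b) - tr(b a b a) = y^2*z^2 - x*y*z - y^2 - z^2 + 2
tr(a b a b^2 a^2 b) = tr(a) tr(b a b a b^2 a) - tr(b a b a b^2) = x*y*z^3 - x^2*z^2 - y^2*z^2 - x*y*z + x^2 + y^2 + z^2 - 2
use: tr(b^2 a^2 b^-1 a b a) = tr(a b a b^2 a^2) tr(b) - tr(a b a b^2 a^2 b) = x^2*y^2*z^2 - x^3*y*z - x*y^3*z - x*y*z^3 + x^2*z^2 + 3*x*y*z - x^2 - z^2 + 2
apply: tr(b a^2 b^-1 a b a^-1 b) = tr(b^2 a^2 b^-1 a b) tr(a) - tr(b^2 a^2 b^-1 a b a) = x^3*y^3*z - x^4*y^2 - x^2*y^4 - 2*x^2*y^2*z^2 + x^3*y*z + x*y^3*z + x*y*z^3 + 4*x^2*y^2 - 4*x*y*z + z^2 - 2
tr(a b a^3) = tr(a) tr(a^2 b a) - tr(a^2 b) = x^3*z - x^2*y - 2*x*z + y
tr(b a b a^3 b) = tr(b) tr(a b a^3 b) - tr(a b a^3) = x^2*y*z^2 - x^3*z - x*y^2*z - y*z^2 + 2*x*z + y
use: tr(b a b a^3 b a) = tr(a) tr(a b a b a b a) - tr(a b a b a b) = x^2*z^3 - x*y*z^2 - 2*x^2*z - z^3 + x*y + 3*z
use: tr(a b a^-1 b a b a^2) = tr(b a b a^3 b) tr(a) - tr(b a b a^3 b a) = x^3*y*z^2 - x^4*z - x^2*y^2*z - x^2*z^3 + 4*x^2*z + z^3 - 3*z
tr(b a b^2 a b) = tr(b) tr(a b^2 a b) - tr(a b^2 a) = y^2*z^2 - 2*x*y*z + x^2 - 2
apply: tr(b a b a^2 b a b) = tr(a) tr(b a b^2 a b a) - tr(b a b^2 a b) = x*y*z^3 - x^2*z^2 - y^2*z^2 + 2
tr(b a b a b a b a) = tr(b a b a) tr(b a b a) - tr(1)   [split at repeated b] = z^4 - 4*z^2 + 2
tr(b a b a^2 b a b a) = tr(a) tr(b a b a b a b a) - tr(b a b a b a b) = x*z^4 - y*z^3 - 3*x*z^2 + 2*y*z + x
use: tr(a b a^-1 b a b a^2 b) = tr(b a b a^2 b a b) tr(a) - tr(b a b a^2 b a b a) = x^2*y*z^3 - x^3*z^2 - x*y^2*z^2 - x*z^4 + y*z^3 + 3*x*z^2 - 2*y*z + x
tr(b a^2 b^-1 a b a^-1 b a) = tr(a b a^-1 b a b a^2) tr(b) - tr(a b a^-1 b a b a^2 b) = x^3*y^2*z^2 - x^4*y*z - x^2*y^3*z - 2*x^2*y*z^3 + x^3*z^2 + x*y^2*z^2 + x*z^4 + 4*x^2*y*z - 3*x*z^2 - y*z - x
tr(a^-1 b a^2 b^-1 a b a^-1 b) = tr(b a^2 b^-1 a b a^-1 b) tr(a) - tr(b a^2 b^-1 a b a^-1 b a) = x^4*y^3*z - x^5*y^2 - x^3*y^4 - 3*x^3*y^2*z^2 + 2*x^4*y*z + 2*x^2*y^3*z + 3*x^2*y*z^3 + 4*x^3*y^2 - x^3*z^2 - x*y^2*z^2 - x*z^4 - 8*x^2*y*z + 4*x*z^2 + y*z - x
tr(b^-1 a b a^-1 b^-1 a^-1 b a^2) = tr(a^-1 b a^2 b^-1 a b a^-1) tr(b) - tr(a^-1 b a^2 b^-1 a b a^-1 b) = x^3*y^2*z^2 - x^4*y*z - 2*x^2*y^3*z - 2*x^2*y*z^3 + x^3*y^2 + x^3*z^2 + x*y^4 + 2*x*y^2*z^2 + x*z^4 + 4*x^2*y*z - 4*x*y^2 - 4*x*z^2 + x

x^3*y^2*z^2 - x^4*y*z - 2*x^2*y^3*z - 2*x^2*y*z^3 + x^3*y^2 + x^3*z^2 + x*y^4 + 2*x*y^2*z^2 + x*z^4 + 4*x^2*y*z - 4*x*y^2 - 4*x*z^2 + x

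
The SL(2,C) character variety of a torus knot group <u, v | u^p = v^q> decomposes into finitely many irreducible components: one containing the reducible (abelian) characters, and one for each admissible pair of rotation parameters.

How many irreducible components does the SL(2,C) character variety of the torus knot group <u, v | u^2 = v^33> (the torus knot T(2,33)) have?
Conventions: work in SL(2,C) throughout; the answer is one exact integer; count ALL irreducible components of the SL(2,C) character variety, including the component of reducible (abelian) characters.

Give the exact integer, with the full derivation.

Gamma = < u, v | u^2 = v^33 > (torus knot T(2,33)); the central element u^2 = v^33 acts as +I or -I in any irreducible SL(2,C) representation.
So on each irreducible component the traces are pinned: tr(u) = 2*cos(pi*alpha/2) with 1 <= alpha <= 1, tr(v) = 2*cos(pi*beta/33) with 1 <= beta <= 32.
The two central values (-1)^alpha I and (-1)^beta I must be the same matrix, so alpha and beta share a parity.
Counting: 1 odd alphas x 16 odd betas + 0 even alphas x 16 even betas = 16 + 0 = 16.
Total: 16 irreducible-character components + 1 reducible (abelian) component = 17.

17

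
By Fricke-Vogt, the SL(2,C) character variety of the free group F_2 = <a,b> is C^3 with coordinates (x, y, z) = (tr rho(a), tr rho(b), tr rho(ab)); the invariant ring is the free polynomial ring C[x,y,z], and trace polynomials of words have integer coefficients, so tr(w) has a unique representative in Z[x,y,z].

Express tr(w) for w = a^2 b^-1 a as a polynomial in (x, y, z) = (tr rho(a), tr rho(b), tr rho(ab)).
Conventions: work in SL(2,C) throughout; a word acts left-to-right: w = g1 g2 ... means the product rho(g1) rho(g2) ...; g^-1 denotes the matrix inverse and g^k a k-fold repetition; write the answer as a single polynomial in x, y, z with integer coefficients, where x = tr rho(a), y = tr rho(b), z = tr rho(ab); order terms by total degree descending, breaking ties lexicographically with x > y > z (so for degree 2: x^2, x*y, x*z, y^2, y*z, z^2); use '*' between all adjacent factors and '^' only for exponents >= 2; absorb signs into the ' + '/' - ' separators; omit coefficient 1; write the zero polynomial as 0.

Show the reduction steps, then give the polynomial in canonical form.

x^3*y - x^2*z - 2*x*y + z

trace(a^2) = trace(a) * trace(a) - trace(1) = x^2 - 2
next, trace(a^3) = trace(a) * trace(a^2) - trace(a) = x^3 - 3*x
and trace(a b a) = trace(a) * trace(b a) - trace(b) = x*z - y
trace(a^3 b) = trace(a) * trace(a b a) - trace(a b) = x^2*z - x*y - z
trace(a^2 b^-1 a) = trace(a^3) * trace(b) - trace(a^3 b) = x^3*y - x^2*z - 2*x*y + z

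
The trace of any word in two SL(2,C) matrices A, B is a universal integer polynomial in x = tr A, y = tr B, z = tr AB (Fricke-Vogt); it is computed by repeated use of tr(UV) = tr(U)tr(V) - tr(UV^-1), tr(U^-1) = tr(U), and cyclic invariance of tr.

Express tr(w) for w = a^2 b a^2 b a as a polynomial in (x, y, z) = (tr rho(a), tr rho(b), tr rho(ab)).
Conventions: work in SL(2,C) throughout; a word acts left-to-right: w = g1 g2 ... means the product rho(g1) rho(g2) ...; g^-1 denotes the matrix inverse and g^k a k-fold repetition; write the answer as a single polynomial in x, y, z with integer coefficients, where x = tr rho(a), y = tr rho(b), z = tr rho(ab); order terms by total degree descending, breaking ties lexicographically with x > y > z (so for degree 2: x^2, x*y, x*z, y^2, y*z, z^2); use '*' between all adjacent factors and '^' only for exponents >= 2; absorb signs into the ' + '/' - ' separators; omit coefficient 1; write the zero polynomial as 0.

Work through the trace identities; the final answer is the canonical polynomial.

tr(b a b a) = tr(a b)*tr(a b) - tr(1)   [split at repeated a] = z^2 - 2
tr(b a b) = tr(b)*tr(a b) - tr(a) = y*z - x
tr(b a^2 b a) = tr(a)*tr(b a b a) - tr(b a b) = x*z^2 - y*z - x
tr(b^2) = tr(b)*tr(b) - tr(1) = y^2 - 2
tr(b a^2 b) = tr(a)*tr(b^2 a) - tr(b^2) = x*y*z - x^2 - y^2 + 2
tr(b a^2 b a^2) = tr(a)*tr(b a^2 b a) - tr(b a^2 b) = x^2*z^2 - 2*x*y*z + y^2 - 2
tr(a^2 b a^2 b a) = tr(a)*tr(b a^2 b a^2) - tr(b a^2 b a) = x^3*z^2 - 2*x^2*y*z + x*y^2 - x*z^2 + y*z - x

x^3*z^2 - 2*x^2*y*z + x*y^2 - x*z^2 + y*z - x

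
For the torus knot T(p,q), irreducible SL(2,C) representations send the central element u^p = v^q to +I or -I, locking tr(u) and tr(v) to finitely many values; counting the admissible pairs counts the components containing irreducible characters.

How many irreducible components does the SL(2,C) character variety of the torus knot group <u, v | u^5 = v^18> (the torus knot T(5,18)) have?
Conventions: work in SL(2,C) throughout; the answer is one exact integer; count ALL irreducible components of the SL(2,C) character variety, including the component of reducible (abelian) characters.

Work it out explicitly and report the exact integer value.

35

Gamma = < u, v | u^5 = v^18 > (torus knot T(5,18)); the central element u^5 = v^18 acts as +I or -I in any irreducible SL(2,C) representation.
On an irreducible component, tr(u) is locked at 2*cos(pi*alpha/5) for some alpha in 1..4, and tr(v) at 2*cos(pi*beta/18) for some beta in 1..17.
The two central values (-1)^alpha I and (-1)^beta I must be the same matrix, so alpha and beta share a parity.
count pairs: odd alpha (2 choices) x odd beta (9), plus even alpha (2) x even beta (8): 2*9 + 2*8 = 34.
That is 34 components of irreducible characters, and with the reducible (abelian) component the total is 35.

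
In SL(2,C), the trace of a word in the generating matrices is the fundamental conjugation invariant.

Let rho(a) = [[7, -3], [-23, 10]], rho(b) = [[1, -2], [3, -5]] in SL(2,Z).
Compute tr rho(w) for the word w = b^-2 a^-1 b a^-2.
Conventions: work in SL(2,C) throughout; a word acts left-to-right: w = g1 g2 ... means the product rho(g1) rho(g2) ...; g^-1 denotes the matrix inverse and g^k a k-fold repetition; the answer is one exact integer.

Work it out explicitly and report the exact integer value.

-6488

rho(b^-1) = [[-5, 2], [-3, 1]]
... * rho(b^-1) = [[-5, 2], [-3, 1]]  ->  [[19, -8], [12, -5]]
... * rho(a^-1) = [[10, 3], [23, 7]]  ->  [[6, 1], [5, 1]]
... * rho(b) = [[1, -2], [3, -5]]  ->  [[9, -17], [8, -15]]
... * rho(a^-1) = [[10, 3], [23, 7]]  ->  [[-301, -92], [-265, -81]]
... * rho(a^-1) = [[10, 3], [23, 7]]  ->  [[-5126, -1547], [-4513, -1362]]
tr = -5126 + -1362 = -6488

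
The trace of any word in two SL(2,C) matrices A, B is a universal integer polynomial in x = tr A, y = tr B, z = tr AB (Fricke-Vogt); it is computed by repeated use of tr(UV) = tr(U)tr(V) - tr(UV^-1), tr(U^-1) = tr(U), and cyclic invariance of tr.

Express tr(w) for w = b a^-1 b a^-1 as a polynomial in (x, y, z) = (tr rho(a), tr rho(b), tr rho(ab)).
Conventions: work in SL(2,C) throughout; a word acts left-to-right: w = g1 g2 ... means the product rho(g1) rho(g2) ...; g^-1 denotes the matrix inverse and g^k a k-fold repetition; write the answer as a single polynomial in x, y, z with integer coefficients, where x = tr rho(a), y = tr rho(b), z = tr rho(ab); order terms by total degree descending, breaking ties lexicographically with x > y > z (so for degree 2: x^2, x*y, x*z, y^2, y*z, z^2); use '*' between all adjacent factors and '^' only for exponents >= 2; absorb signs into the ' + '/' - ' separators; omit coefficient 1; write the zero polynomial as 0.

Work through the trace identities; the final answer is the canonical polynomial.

x^2*y^2 - 2*x*y*z + z^2 - 2

trace(b^2) = trace(b) trace(b) - trace(1)  (reduce the b square) = y^2 - 2
trace(b^2 a) = trace(b) trace(a b) - trace(a)  (reduce the b square) = y*z - x
trace(b a^-1 b) = trace(b^2) trace(a) - trace(b^2 a)  (eliminate a^-1) = x*y^2 - y*z - x
trace(b a b a) = trace(b a) trace(b a) - trace(1)  (split on b) = z^2 - 2
trace(b a^-1 b a) = trace(b a b) trace(a) - trace(b a b a)  (eliminate a^-1) = x*y*z - x^2 - z^2 + 2
trace(b a^-1 b a^-1) = trace(b a^-1 b) trace(a) - trace(b a^-1 b a)  (eliminate a^-1) = x^2*y^2 - 2*x*y*z + z^2 - 2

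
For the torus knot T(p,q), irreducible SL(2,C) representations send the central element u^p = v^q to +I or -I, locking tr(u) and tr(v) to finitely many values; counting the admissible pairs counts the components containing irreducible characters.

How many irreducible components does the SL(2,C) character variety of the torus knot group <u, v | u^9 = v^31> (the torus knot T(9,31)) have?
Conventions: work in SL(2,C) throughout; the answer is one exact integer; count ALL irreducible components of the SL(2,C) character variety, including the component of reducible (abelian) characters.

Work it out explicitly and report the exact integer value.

121

For T(9,31): irreducibility forces the central element u^9 = v^31 to one of +I, -I.
This locks tr(u) to 2*cos(pi*alpha/9), alpha in 1..8, and tr(v) to 2*cos(pi*beta/31), beta in 1..30, on each component of irreducible characters.
u^9 = (-1)^alpha I and v^31 = (-1)^beta I must agree, so alpha and beta have equal parity.
Counting: 4 odd alphas x 15 odd betas + 4 even alphas x 15 even betas = 60 + 60 = 120.
Total: 120 irreducible-character components + 1 reducible (abelian) component = 121.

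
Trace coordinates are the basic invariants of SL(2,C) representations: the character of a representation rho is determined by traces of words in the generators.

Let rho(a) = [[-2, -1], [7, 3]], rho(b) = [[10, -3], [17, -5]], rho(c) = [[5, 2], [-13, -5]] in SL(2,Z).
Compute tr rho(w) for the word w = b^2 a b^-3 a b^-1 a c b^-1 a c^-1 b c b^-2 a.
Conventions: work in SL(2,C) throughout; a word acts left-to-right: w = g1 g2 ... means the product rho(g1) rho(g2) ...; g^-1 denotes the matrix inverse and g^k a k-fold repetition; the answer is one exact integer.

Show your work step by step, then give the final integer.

120834547179086

rho(b) = [[10, -3], [17, -5]]
... * rho(b) = [[10, -3], [17, -5]]  ->  [[49, -15], [85, -26]]
... * rho(a) = [[-2, -1], [7, 3]]  ->  [[-203, -94], [-352, -163]]
... * rho(b^-1) = [[-5, 3], [-17, 10]]  ->  [[2613, -1549], [4531, -2686]]
... * rho(b^-1) = [[-5, 3], [-17, 10]]  ->  [[13268, -7651], [23007, -13267]]
... * rho(b^-1) = [[-5, 3], [-17, 10]]  ->  [[63727, -36706], [110504, -63649]]
... * rho(a) = [[-2, -1], [7, 3]]  ->  [[-384396, -173845], [-666551, -301451]]
... * rho(b^-1) = [[-5, 3], [-17, 10]]  ->  [[4877345, -2891638], [8457422, -5014163]]
... * rho(a) = [[-2, -1], [7, 3]]  ->  [[-29996156, -13552259], [-52013985, -23499911]]
... * rho(c) = [[5, 2], [-13, -5]]  ->  [[26198587, 7768983], [45428918, 13471585]]
... * rho(b^-1) = [[-5, 3], [-17, 10]]  ->  [[-263065646, 156285591], [-456161535, 271002604]]
... * rho(a) = [[-2, -1], [7, 3]]  ->  [[1620130429, 731922419], [2809341298, 1269169347]]
... * rho(c^-1) = [[-5, -2], [13, 5]]  ->  [[1414339302, 419351237], [2452495021, 727164139]]
... * rho(b) = [[10, -3], [17, -5]]  ->  [[21272364049, -6339774091], [36886740573, -10993305758]]
... * rho(c) = [[5, 2], [-13, -5]]  ->  [[188778883428, 74243598553], [327346677719, 128740009936]]
... * rho(b^-1) = [[-5, 3], [-17, 10]]  ->  [[-2206035592541, 1308772635814], [-3825313557507, 2269440132517]]
... * rho(b^-1) = [[-5, 3], [-17, 10]]  ->  [[-11218956846133, 6469619580517], [-19453914465254, 11218460652649]]
... * rho(a) = [[-2, -1], [7, 3]]  ->  [[67725250755885, 30627815587684], [117437053499051, 53109296423201]]
tr = 67725250755885 + 53109296423201 = 120834547179086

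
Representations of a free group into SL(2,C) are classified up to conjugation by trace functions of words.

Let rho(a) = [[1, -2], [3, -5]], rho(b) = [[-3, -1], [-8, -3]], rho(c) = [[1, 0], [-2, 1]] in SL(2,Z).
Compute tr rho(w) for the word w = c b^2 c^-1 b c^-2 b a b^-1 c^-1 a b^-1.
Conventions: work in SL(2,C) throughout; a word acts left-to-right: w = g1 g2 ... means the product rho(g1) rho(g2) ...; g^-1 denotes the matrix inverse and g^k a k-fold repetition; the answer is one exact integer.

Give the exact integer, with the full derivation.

-436939

rho(c) = [[1, 0], [-2, 1]]
... * rho(b) = [[-3, -1], [-8, -3]]  ->  [[-3, -1], [-2, -1]]
... * rho(b) = [[-3, -1], [-8, -3]]  ->  [[17, 6], [14, 5]]
... * rho(c^-1) = [[1, 0], [2, 1]]  ->  [[29, 6], [24, 5]]
... * rho(b) = [[-3, -1], [-8, -3]]  ->  [[-135, -47], [-112, -39]]
... * rho(c^-1) = [[1, 0], [2, 1]]  ->  [[-229, -47], [-190, -39]]
... * rho(c^-1) = [[1, 0], [2, 1]]  ->  [[-323, -47], [-268, -39]]
... * rho(b) = [[-3, -1], [-8, -3]]  ->  [[1345, 464], [1116, 385]]
... * rho(a) = [[1, -2], [3, -5]]  ->  [[2737, -5010], [2271, -4157]]
... * rho(b^-1) = [[-3, 1], [8, -3]]  ->  [[-48291, 17767], [-40069, 14742]]
... * rho(c^-1) = [[1, 0], [2, 1]]  ->  [[-12757, 17767], [-10585, 14742]]
... * rho(a) = [[1, -2], [3, -5]]  ->  [[40544, -63321], [33641, -52540]]
... * rho(b^-1) = [[-3, 1], [8, -3]]  ->  [[-628200, 230507], [-521243, 191261]]
tr = -628200 + 191261 = -436939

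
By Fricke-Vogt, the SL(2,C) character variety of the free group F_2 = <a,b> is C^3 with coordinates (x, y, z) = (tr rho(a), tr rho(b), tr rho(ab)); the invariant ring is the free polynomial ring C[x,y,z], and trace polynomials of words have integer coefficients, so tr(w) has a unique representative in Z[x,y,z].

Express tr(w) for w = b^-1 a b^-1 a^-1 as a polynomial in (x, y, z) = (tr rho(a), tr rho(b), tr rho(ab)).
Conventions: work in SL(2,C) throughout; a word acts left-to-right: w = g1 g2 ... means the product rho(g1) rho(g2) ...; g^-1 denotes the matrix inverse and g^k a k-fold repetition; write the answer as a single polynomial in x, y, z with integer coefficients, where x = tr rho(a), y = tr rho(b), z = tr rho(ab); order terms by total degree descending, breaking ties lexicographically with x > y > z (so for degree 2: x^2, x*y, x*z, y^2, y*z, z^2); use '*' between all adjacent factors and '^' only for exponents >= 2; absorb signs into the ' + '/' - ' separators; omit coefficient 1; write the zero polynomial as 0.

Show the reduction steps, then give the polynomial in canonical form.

tr(b^-1) = tr(b) = y
tr(a b a) = tr(a) * tr(b a) - tr(b) = x*z - y
tr(a b a b) = tr(b a) * tr(b a) - tr(1)   [split at repeated b] = z^2 - 2
tr(b a b^-1 a) = tr(a b a) * tr(b) - tr(a b a b) = x*y*z - y^2 - z^2 + 2
tr(a b^-1 a^-1 b) = tr(b a b^-1) * tr(a) - tr(b a b^-1 a) = -x*y*z + x^2 + y^2 + z^2 - 2
tr(b^-1 a b^-1 a^-1) = tr(a b^-1 a^-1) * tr(b) - tr(a b^-1 a^-1 b) = x*y*z - x^2 - z^2 + 2

x*y*z - x^2 - z^2 + 2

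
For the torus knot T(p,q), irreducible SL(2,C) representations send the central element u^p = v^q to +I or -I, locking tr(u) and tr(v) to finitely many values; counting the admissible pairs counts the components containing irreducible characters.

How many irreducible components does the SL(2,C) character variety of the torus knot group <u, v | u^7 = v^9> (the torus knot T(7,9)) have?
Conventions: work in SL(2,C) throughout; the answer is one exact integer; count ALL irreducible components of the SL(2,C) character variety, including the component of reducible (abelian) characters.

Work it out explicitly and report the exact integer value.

25

In the torus knot group T(7,9), u^7 = v^9 is central, so an irreducible representation sends it to +I or -I (Schur).
On an irreducible component, tr(u) is locked at 2*cos(pi*alpha/7) for some alpha in 1..6, and tr(v) at 2*cos(pi*beta/9) for some beta in 1..8.
Consistency of u^7 = (-1)^alpha I with v^9 = (-1)^beta I forces alpha = beta (mod 2).
Counting: 3 odd alphas x 4 odd betas + 3 even alphas x 4 even betas = 12 + 12 = 24.
That is 24 components of irreducible characters, and with the reducible (abelian) component the total is 25.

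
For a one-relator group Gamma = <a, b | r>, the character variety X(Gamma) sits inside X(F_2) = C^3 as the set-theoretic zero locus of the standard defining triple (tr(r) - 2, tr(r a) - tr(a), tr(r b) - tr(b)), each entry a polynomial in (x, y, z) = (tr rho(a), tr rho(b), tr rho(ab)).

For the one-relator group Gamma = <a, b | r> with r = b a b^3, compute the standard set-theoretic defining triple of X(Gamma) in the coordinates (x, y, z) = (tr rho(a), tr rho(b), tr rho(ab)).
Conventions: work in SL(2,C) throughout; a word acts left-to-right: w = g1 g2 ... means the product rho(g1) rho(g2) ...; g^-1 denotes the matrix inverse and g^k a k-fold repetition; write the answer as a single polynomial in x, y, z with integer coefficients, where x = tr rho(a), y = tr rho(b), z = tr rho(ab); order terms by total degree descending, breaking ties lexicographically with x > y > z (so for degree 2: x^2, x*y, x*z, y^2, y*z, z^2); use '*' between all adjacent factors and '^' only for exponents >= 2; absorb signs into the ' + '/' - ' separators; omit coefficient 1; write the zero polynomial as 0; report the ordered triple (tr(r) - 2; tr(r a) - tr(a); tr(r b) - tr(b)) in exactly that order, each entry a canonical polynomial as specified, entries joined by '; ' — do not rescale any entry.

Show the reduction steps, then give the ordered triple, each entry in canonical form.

tr(b a b) = tr(b)*tr(a b) - tr(a) = y*z - x
next, tr(b^2 a b) = tr(b)*tr(b a b) - tr(b a) = y^2*z - x*y - z
next, tr(b a b^3) = tr(b)*tr(b^2 a b) - tr(b^2 a) = y^3*z - x*y^2 - 2*y*z + x
tr(a b a b) = tr(a b)*tr(a b) - tr(1)   [split at a repeated a] = z^2 - 2
and tr(a b a) = tr(a)*tr(b a) - tr(b)   [square of a] = x*z - y
tr(a b a b^2) = tr(b)*tr(a b a b) - tr(a b a)   [square of b] = y*z^2 - x*z - y
and tr(b a b^3 a) = tr(b)*tr(a b a b^2) - tr(a b a b)   [square of b] = y^2*z^2 - x*y*z - y^2 - z^2 + 2
tr(b a b^4) = tr(b)*tr(b a b^3) - tr(b a b^2)  (reduce the b square) = y^4*z - x*y^3 - 3*y^2*z + 2*x*y + z
assemble the triple (tr(r) - 2; tr(r a) - x; tr(r b) - y)

y^3*z - x*y^2 - 2*y*z + x - 2; y^2*z^2 - x*y*z - y^2 - z^2 - x + 2; y^4*z - x*y^3 - 3*y^2*z + 2*x*y - y + z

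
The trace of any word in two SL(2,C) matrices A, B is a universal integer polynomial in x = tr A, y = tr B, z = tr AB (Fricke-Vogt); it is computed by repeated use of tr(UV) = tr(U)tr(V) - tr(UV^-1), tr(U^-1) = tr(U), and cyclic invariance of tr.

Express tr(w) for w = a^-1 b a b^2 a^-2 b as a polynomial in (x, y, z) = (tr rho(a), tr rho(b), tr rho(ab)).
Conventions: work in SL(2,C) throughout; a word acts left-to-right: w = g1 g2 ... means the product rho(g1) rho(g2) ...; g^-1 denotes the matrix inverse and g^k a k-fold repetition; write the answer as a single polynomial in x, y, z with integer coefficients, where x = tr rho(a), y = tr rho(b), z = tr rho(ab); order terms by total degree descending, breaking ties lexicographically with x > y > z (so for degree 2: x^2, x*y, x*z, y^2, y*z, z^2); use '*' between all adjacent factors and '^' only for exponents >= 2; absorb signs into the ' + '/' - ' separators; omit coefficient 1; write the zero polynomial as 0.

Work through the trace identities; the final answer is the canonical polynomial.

so tr(b a b) = tr(b)*tr(a b) - tr(a)  (reduce the b square) = y*z - x
tr(b^2 a b) = tr(b)*tr(b a b) - tr(b a)  (reduce the b square) = y^2*z - x*y - z
tr(b^2 a b^2) = tr(b)*tr(b^2 a b) - tr(b^2 a)  (reduce the b square) = y^3*z - x*y^2 - 2*y*z + x
so tr(a b a b) = tr(a b)*tr(a b) - tr(1)  (split on a) = z^2 - 2
reduce: tr(a b a) = tr(a)*tr(b a) - tr(b)  (reduce the a square) = x*z - y
reduce: tr(a b^2 a b) = tr(b)*tr(a b a b) - tr(a b a)  (reduce the b square) = y*z^2 - x*z - y
tr(b^2) = tr(b)*tr(b) - tr(1)  (reduce the b square) = y^2 - 2
tr(a b^2 a) = tr(a)*tr(b^2 a) - tr(b^2)  (reduce the a square) = x*y*z - x^2 - y^2 + 2
so tr(b^2 a b^2 a) = tr(b)*tr(a b^2 a b) - tr(a b^2 a)  (reduce the b square) = y^2*z^2 - 2*x*y*z + x^2 - 2
tr(b a b^2 a^-1 b) = tr(b^2 a b^2)*tr(a) - tr(b^2 a b^2 a)  (eliminate a^-1) = x*y^3*z - x^2*y^2 - y^2*z^2 + 2
reduce: tr(b a b a b^2) = tr(b)*tr(a b a b^2) - tr(a b a b)  (reduce the b square) = y^2*z^2 - x*y*z - y^2 - z^2 + 2
tr(a b a b a b) = tr(b a b a)*tr(b a) - tr(a b)  (split on b) = z^3 - 3*z
tr(a b a b a) = tr(a)*tr(b a b a) - tr(b a b)  (reduce the a square) = x*z^2 - y*z - x
so tr(b a b a b^2 a) = tr(b)*tr(a b a b a b) - tr(a b a b a)  (reduce the b square) = y*z^3 - x*z^2 - 2*y*z + x
tr(b a b^2 a^-1 b a) = tr(b a b a b^2)*tr(a) - tr(b a b a b^2 a)  (eliminate a^-1) = x*y^2*z^2 - x^2*y*z - y*z^3 - x*y^2 + 2*y*z + x
tr(b a^-1 b a b^2 a^-1) = tr(b a b^2 a^-1 b)*tr(a) - tr(b a b^2 a^-1 b a)  (eliminate a^-1) = x^2*y^3*z - x^3*y^2 - 2*x*y^2*z^2 + x^2*y*z + y*z^3 + x*y^2 - 2*y*z + x
reduce: tr(b a^-1 b a b^2) = tr(b a b^3)*tr(a) - tr(b a b^3 a)  (eliminate a^-1) = x*y^3*z - x^2*y^2 - y^2*z^2 - x*y*z + x^2 + y^2 + z^2 - 2
reduce: tr(a^-1 b a b^2 a^-2 b) = tr(b a^-1 b a b^2 a^-1)*tr(a) - tr(b a^-1 b a b^2)  (eliminate a^-1) = x^3*y^3*z - x^4*y^2 - 2*x^2*y^2*z^2 + x^3*y*z - x*y^3*z + x*y*z^3 + 2*x^2*y^2 + y^2*z^2 - x*y*z - y^2 - z^2 + 2

x^3*y^3*z - x^4*y^2 - 2*x^2*y^2*z^2 + x^3*y*z - x*y^3*z + x*y*z^3 + 2*x^2*y^2 + y^2*z^2 - x*y*z - y^2 - z^2 + 2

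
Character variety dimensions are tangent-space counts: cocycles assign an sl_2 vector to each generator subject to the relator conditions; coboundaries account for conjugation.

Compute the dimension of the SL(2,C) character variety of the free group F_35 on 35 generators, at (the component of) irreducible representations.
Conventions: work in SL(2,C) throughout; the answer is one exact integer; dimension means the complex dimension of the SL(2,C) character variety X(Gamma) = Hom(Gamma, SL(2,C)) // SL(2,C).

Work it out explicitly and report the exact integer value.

Here Gamma is free of rank 35 — no relator constrains a cocycle.
So Z^1 = (sl_2)^35 in full: dim Z^1 = 105.
Irreducibility makes the coboundary map sl_2 -> Z^1 injective (trivial centralizer), so dim B^1 = 3.
Therefore dim X = 105 - 3 = 102.

102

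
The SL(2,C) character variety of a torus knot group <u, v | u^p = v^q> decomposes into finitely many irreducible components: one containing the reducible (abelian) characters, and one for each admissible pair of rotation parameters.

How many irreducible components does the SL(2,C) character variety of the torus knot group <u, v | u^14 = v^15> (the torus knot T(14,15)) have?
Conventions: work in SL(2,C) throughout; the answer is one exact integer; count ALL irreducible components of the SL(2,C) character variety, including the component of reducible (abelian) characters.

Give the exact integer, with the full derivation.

Gamma = < u, v | u^14 = v^15 > (torus knot T(14,15)); the central element u^14 = v^15 acts as +I or -I in any irreducible SL(2,C) representation.
On an irreducible component, tr(u) is locked at 2*cos(pi*alpha/14) for some alpha in 1..13, and tr(v) at 2*cos(pi*beta/15) for some beta in 1..14.
The two central values (-1)^alpha I and (-1)^beta I must be the same matrix, so alpha and beta share a parity.
Enumerate parity-matched pairs: 7*7 odd-odd plus 6*7 even-even gives 91.
That is 91 components of irreducible characters, and with the reducible (abelian) component the total is 92.

92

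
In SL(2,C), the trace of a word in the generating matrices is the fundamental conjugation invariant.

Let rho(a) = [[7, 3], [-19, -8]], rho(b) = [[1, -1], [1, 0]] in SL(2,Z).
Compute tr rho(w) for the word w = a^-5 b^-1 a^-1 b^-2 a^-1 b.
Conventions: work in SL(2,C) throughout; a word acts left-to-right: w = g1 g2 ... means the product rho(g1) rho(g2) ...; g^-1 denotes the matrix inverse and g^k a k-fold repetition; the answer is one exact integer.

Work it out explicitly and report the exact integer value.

rho(a^-1) = [[-8, -3], [19, 7]]
... * rho(a^-1) = [[-8, -3], [19, 7]]  ->  [[7, 3], [-19, -8]]
... * rho(a^-1) = [[-8, -3], [19, 7]]  ->  [[1, 0], [0, 1]]
... * rho(a^-1) = [[-8, -3], [19, 7]]  ->  [[-8, -3], [19, 7]]
... * rho(a^-1) = [[-8, -3], [19, 7]]  ->  [[7, 3], [-19, -8]]
... * rho(b^-1) = [[0, 1], [-1, 1]]  ->  [[-3, 10], [8, -27]]
... * rho(a^-1) = [[-8, -3], [19, 7]]  ->  [[214, 79], [-577, -213]]
... * rho(b^-1) = [[0, 1], [-1, 1]]  ->  [[-79, 293], [213, -790]]
... * rho(b^-1) = [[0, 1], [-1, 1]]  ->  [[-293, 214], [790, -577]]
... * rho(a^-1) = [[-8, -3], [19, 7]]  ->  [[6410, 2377], [-17283, -6409]]
... * rho(b) = [[1, -1], [1, 0]]  ->  [[8787, -6410], [-23692, 17283]]
tr = 8787 + 17283 = 26070

26070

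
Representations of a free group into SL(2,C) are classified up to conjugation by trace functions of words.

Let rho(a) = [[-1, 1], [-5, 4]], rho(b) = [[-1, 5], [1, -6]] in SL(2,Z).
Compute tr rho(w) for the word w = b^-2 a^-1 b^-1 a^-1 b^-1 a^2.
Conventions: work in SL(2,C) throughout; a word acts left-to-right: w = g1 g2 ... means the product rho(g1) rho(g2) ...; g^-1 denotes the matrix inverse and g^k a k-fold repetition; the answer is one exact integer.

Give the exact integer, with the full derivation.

rho(b^-1) = [[-6, -5], [-1, -1]]
... * rho(b^-1) = [[-6, -5], [-1, -1]]  ->  [[41, 35], [7, 6]]
... * rho(a^-1) = [[4, -1], [5, -1]]  ->  [[339, -76], [58, -13]]
... * rho(b^-1) = [[-6, -5], [-1, -1]]  ->  [[-1958, -1619], [-335, -277]]
... * rho(a^-1) = [[4, -1], [5, -1]]  ->  [[-15927, 3577], [-2725, 612]]
... * rho(b^-1) = [[-6, -5], [-1, -1]]  ->  [[91985, 76058], [15738, 13013]]
... * rho(a) = [[-1, 1], [-5, 4]]  ->  [[-472275, 396217], [-80803, 67790]]
... * rho(a) = [[-1, 1], [-5, 4]]  ->  [[-1508810, 1112593], [-258147, 190357]]
tr = -1508810 + 190357 = -1318453

-1318453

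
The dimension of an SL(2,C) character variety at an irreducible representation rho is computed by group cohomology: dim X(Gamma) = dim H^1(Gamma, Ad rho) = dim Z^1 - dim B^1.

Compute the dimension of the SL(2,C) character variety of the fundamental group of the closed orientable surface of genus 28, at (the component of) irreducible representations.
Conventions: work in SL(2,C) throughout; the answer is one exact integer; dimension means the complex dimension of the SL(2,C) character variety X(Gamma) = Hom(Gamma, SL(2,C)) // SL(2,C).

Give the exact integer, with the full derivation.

162

pi_1 of the closed genus-28 surface has 56 generators bound by the single product-of-commutators relator.
Before the relator condition, cocycle space has dim 3*56 = 168.
H^2 = coker(d_2) is dual to H^0 = 0 at irreducible rho (Poincare duality), so d_2 is onto: dim Z^1 = 165.
dim B^1 = 3 (coboundaries, injective at irreducible rho).
dim X = dim H^1 = 165 - 3 = 162.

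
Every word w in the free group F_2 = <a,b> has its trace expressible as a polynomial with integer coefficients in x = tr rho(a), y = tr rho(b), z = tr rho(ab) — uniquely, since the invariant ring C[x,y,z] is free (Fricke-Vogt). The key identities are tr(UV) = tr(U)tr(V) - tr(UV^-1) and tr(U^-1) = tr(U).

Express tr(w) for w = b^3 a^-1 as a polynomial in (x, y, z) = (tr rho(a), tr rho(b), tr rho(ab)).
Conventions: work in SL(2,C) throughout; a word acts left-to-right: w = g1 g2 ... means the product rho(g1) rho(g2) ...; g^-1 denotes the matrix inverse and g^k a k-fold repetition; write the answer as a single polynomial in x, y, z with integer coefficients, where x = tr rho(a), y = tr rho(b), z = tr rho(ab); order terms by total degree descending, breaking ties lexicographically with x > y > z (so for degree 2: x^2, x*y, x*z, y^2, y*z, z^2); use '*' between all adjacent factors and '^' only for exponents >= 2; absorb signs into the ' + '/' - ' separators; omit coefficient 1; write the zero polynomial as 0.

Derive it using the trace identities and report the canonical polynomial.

trace(b^2) = trace(b) * trace(b) - trace(1)  (reduce the b square) = y^2 - 2
trace(b^3) = trace(b) * trace(b^2) - trace(b)  (reduce the b square) = y^3 - 3*y
apply: trace(a b^2) = trace(b) * trace(a b) - trace(a)  (reduce the b square) = y*z - x
trace(b^3 a) = trace(b) * trace(a b^2) - trace(a b)  (reduce the b square) = y^2*z - x*y - z
apply: trace(b^3 a^-1) = trace(b^3) * trace(a) - trace(b^3 a)  (eliminate a^-1) = x*y^3 - y^2*z - 2*x*y + z

x*y^3 - y^2*z - 2*x*y + z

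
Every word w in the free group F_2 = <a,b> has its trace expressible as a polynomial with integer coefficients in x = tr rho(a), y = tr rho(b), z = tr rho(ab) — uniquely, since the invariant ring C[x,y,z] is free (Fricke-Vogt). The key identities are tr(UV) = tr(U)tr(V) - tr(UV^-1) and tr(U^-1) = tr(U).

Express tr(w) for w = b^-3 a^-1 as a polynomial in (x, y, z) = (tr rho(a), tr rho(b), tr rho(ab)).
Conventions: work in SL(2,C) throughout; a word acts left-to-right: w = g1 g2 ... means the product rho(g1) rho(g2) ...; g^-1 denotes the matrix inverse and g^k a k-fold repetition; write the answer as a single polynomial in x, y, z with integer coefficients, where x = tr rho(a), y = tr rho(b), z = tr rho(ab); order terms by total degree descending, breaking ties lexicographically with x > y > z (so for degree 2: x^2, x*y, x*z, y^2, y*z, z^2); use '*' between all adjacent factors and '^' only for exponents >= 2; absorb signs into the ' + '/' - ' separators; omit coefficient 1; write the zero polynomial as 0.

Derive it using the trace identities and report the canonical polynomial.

tr(a^-1) = tr(a) = x
reduce: tr(a^-1 b) = tr(b) * tr(a) - tr(b a)  (eliminate a^-1) = x*y - z
tr(b^-1 a^-1) = tr(a^-1) * tr(b) - tr(a^-1 b)  (eliminate b^-1) = z
tr(b^-1 a^-1 b^-1) = tr(b^-1 a^-1) * tr(b) - tr(b^-1 a^-1 b)  (eliminate b^-1) = y*z - x
tr(b^-3 a^-1) = tr(b^-1 a^-1 b^-1) * tr(b) - tr(b^-1 a^-1)  (eliminate b^-1) = y^2*z - x*y - z

y^2*z - x*y - z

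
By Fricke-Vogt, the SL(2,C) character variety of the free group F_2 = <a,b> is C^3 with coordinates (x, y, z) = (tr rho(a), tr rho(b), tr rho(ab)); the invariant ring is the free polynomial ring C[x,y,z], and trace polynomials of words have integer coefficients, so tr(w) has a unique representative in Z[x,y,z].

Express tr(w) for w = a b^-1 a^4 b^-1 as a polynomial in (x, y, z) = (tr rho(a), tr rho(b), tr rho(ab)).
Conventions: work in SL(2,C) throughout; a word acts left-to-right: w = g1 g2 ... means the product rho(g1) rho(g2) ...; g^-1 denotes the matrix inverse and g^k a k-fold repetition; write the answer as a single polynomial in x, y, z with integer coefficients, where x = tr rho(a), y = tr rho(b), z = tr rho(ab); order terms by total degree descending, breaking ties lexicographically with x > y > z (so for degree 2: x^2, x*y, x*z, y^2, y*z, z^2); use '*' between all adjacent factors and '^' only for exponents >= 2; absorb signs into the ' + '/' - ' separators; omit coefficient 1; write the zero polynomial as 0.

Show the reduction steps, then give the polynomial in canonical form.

tr(a^2) = tr(a)*tr(a) - tr(1) = x^2 - 2
tr(a^3) = tr(a)*tr(a^2) - tr(a) = x^3 - 3*x
tr(a^4) = tr(a)*tr(a^3) - tr(a^2) = x^4 - 4*x^2 + 2
tr(a^5) = tr(a)*tr(a^4) - tr(a^3) = x^5 - 5*x^3 + 5*x
tr(b a^2) = tr(a)*tr(b a) - tr(b) = x*z - y
tr(a b a^2) = tr(a)*tr(b a^2) - tr(b a) = x^2*z - x*y - z
tr(b a^4) = tr(a)*tr(a b a^2) - tr(a b a) = x^3*z - x^2*y - 2*x*z + y
tr(a^5 b) = tr(a)*tr(b a^4) - tr(b a^3) = x^4*z - x^3*y - 3*x^2*z + 2*x*y + z
tr(a^4 b^-1 a) = tr(a^5)*tr(b) - tr(a^5 b) = x^5*y - x^4*z - 4*x^3*y + 3*x^2*z + 3*x*y - z
tr(b a b a) = tr(b a)*tr(b a) - tr(1) = z^2 - 2
tr(b a b) = tr(b)*tr(a b) - tr(a) = y*z - x
tr(b a b a^2) = tr(a)*tr(b a b a) - tr(b a b) = x*z^2 - y*z - x
tr(a^2 b a b a) = tr(a)*tr(b a b a^2) - tr(b a b a) = x^2*z^2 - x*y*z - x^2 - z^2 + 2
tr(a b a^4 b) = tr(a)*tr(a^2 b a b a) - tr(a^2 b a b) = x^3*z^2 - x^2*y*z - x^3 - 2*x*z^2 + y*z + 3*x
tr(a^4 b^-1 a b) = tr(a b a^4)*tr(b) - tr(a b a^4 b) = x^4*y*z - x^3*y^2 - x^3*z^2 - 2*x^2*y*z + x^3 + 2*x*y^2 + 2*x*z^2 - 3*x
tr(a b^-1 a^4 b^-1) = tr(a^4 b^-1 a)*tr(b) - tr(a^4 b^-1 a b) = x^5*y^2 - 2*x^4*y*z - 3*x^3*y^2 + x^3*z^2 + 5*x^2*y*z - x^3 + x*y^2 - 2*x*z^2 - y*z + 3*x

x^5*y^2 - 2*x^4*y*z - 3*x^3*y^2 + x^3*z^2 + 5*x^2*y*z - x^3 + x*y^2 - 2*x*z^2 - y*z + 3*x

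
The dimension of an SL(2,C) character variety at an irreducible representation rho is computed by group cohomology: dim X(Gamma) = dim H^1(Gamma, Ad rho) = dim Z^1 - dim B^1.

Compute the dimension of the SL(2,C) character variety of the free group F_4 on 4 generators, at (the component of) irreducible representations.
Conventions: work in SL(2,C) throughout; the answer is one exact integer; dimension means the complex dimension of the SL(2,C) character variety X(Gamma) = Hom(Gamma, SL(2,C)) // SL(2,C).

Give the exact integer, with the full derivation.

9

Gamma = F_4 has 4 generators and no relators.
A cocycle picks one sl_2 vector per generator freely, giving dim Z^1 = 3*4 = 12.
Irreducibility makes the coboundary map sl_2 -> Z^1 injective (trivial centralizer), so dim B^1 = 3.
Therefore dim X = 12 - 3 = 9.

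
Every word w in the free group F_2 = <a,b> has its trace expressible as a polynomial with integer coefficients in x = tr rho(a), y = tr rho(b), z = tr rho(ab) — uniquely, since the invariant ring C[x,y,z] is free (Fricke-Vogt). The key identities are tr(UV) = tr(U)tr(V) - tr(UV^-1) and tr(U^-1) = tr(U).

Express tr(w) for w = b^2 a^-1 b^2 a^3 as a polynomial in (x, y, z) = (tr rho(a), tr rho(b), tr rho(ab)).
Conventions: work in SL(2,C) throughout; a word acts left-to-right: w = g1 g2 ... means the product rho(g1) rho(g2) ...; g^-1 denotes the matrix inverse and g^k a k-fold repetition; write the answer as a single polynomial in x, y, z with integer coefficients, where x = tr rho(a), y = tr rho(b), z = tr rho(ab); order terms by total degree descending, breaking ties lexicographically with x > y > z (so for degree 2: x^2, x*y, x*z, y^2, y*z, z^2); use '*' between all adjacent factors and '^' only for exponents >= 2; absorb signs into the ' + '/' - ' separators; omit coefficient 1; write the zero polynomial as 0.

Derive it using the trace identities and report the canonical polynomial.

tr(a b^2) = tr(b)*tr(a b) - tr(a)   [square of b] = y*z - x
and tr(b^3 a) = tr(b)*tr(a b^2) - tr(a b)   [square of b] = y^2*z - x*y - z
tr(b^2) = tr(b)*tr(b) - tr(1)   [square of b] = y^2 - 2
and tr(b^3) = tr(b)*tr(b^2) - tr(b)   [square of b] = y^3 - 3*y
tr(b a^2 b^2) = tr(a)*tr(b^3 a) - tr(b^3)   [square of a] = x*y^2*z - x^2*y - y^3 - x*z + 3*y
tr(b a^2 b) = tr(a)*tr(b^2 a) - tr(b^2)   [square of a] = x*y*z - x^2 - y^2 + 2
tr(a b^4 a) = tr(b)*tr(b a^2 b^2) - tr(b a^2 b)   [square of b] = x*y^3*z - x^2*y^2 - y^4 - 2*x*y*z + x^2 + 4*y^2 - 2
tr(a b^4) = tr(b)*tr(a b^3) - tr(a b^2)   [square of b] = y^3*z - x*y^2 - 2*y*z + x
tr(b^2 a^3 b^2) = tr(a)*tr(a b^4 a) - tr(a b^4)   [square of a] = x^2*y^3*z - x^3*y^2 - x*y^4 - 2*x^2*y*z - y^3*z + x^3 + 5*x*y^2 + 2*y*z - 3*x
tr(a b a b) = tr(b a)*tr(b a) - tr(1)   [split at a repeated b] = z^2 - 2
next, tr(a b a) = tr(a)*tr(b a) - tr(b)   [square of a] = x*z - y
and tr(a b^2 a b) = tr(b)*tr(a b a b) - tr(a b a)   [square of b] = y*z^2 - x*z - y
tr(b^2 a b^2 a) = tr(b)*tr(a b^2 a b) - tr(a b^2 a)   [square of b] = y^2*z^2 - 2*x*y*z + x^2 - 2
next, tr(b^2 a b^2 a^2) = tr(a)*tr(b^2 a b^2 a) - tr(b^2 a b^2)   [square of a] = x*y^2*z^2 - 2*x^2*y*z - y^3*z + x^3 + x*y^2 + 2*y*z - 3*x
tr(b^2 a^3 b^2 a) = tr(a)*tr(b^2 a b^2 a^2) - tr(b^2 a b^2 a)   [square of a] = x^2*y^2*z^2 - 2*x^3*y*z - x*y^3*z + x^4 + x^2*y^2 - y^2*z^2 + 4*x*y*z - 4*x^2 + 2
next, tr(b^2 a^-1 b^2 a^3) = tr(b^2 a^3 b^2)*tr(a) - tr(b^2 a^3 b^2 a)   [inverse elimination on a] = x^3*y^3*z - x^4*y^2 - x^2*y^4 - x^2*y^2*z^2 + 4*x^2*y^2 + y^2*z^2 - 2*x*y*z + x^2 - 2

x^3*y^3*z - x^4*y^2 - x^2*y^4 - x^2*y^2*z^2 + 4*x^2*y^2 + y^2*z^2 - 2*x*y*z + x^2 - 2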